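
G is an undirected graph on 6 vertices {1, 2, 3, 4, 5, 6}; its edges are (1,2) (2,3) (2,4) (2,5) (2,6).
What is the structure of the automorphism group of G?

Vertex 2 has degree 5 and every other vertex has degree 1, so G is the star K_{1,5} with centre 2. Any automorphism fixes the centre and permutes the 5 leaves freely, so Aut(G) ≅ S_5 of order 5! = 120.

the symmetric group on 5 letters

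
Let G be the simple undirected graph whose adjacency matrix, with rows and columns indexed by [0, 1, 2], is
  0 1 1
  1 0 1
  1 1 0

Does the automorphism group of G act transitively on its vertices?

All 3 vertices are pairwise adjacent: G = K_3. Every bijection on the vertex set is an automorphism of K_3; hence Aut(K_3) ≅ S_3, order 6. Under this action every vertex can be carried to every other, so G is vertex-transitive.

Yes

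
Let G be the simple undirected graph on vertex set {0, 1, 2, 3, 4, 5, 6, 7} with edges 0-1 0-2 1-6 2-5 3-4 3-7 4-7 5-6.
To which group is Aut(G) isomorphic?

G has two connected components, {0, 1, 2, 5, 6} and {3, 4, 7}; each is 2-regular, so G = C_5 ⊔ C_3. No automorphism exchanges components of different sizes, hence Aut(G) is the direct product D_5 × D_3, order 60.

D_5 × D_3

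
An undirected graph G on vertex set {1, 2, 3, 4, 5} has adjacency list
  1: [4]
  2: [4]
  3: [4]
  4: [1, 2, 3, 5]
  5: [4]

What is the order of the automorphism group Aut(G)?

Vertex 4 has degree 4 and every other vertex has degree 1, so G is the star K_{1,4} with centre 4. The 4 leaves are pairwise interchangeable while the centre is fixed, giving Aut(G) = S_4.

24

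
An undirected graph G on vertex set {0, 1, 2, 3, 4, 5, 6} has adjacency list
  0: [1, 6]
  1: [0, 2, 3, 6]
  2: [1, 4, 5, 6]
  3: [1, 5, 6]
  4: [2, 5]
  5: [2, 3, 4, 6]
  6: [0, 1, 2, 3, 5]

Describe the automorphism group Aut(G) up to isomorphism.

{e}

The degree sequence is [2, 4, 4, 3, 2, 4, 5]. Checking the degree-preserving permutations of the vertex set shows that none except the identity preserves every edge, so Aut(G) is trivial.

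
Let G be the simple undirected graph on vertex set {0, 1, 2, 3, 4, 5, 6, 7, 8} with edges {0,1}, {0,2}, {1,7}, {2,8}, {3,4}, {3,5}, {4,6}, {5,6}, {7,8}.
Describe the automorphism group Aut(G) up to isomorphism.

G has two connected components, {0, 1, 2, 7, 8} and {3, 4, 5, 6}; each is 2-regular, so G = C_5 ⊔ C_4. The components are non-isomorphic (different sizes), so Aut(G) = Aut(C_4) × Aut(C_5) = D_4 × D_5 of order 8·10 = 80.

D_4 × D_5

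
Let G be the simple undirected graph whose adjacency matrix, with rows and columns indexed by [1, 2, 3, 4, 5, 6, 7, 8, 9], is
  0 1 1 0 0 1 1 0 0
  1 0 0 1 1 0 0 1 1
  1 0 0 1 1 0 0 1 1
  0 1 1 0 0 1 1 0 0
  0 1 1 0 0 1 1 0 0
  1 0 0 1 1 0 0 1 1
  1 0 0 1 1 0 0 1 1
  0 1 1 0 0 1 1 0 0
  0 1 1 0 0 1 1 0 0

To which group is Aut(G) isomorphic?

The vertices split by degree into {2, 3, 6, 7} (degree 5) and {1, 4, 5, 8, 9} (degree 4); every edge runs between the two parts, so G is the complete bipartite graph K_{4,5}. Automorphisms preserve the bipartition setwise (since the parts differ in size) and act as S_4 × S_5 within it; |Aut| = 2880.

S_4 × S_5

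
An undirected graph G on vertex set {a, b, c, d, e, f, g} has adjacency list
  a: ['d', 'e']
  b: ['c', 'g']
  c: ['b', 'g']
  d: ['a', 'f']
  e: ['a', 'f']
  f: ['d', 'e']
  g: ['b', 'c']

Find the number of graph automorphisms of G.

48

G has two connected components, {a, d, e, f} and {b, c, g}; each is 2-regular, so G = C_4 ⊔ C_3. No automorphism exchanges components of different sizes, hence Aut(G) is the direct product D_4 × D_3, order 48.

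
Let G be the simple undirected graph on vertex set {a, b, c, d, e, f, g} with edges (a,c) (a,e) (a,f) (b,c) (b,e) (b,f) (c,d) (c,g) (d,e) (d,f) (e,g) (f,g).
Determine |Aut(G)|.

The vertices split by degree into {c, e, f} (degree 4) and {a, b, d, g} (degree 3); every edge runs between the two parts, so G is the complete bipartite graph K_{3,4}. The parts have unequal sizes, so no automorphism swaps them; each part is permuted independently, giving S_4 × S_3 of order 4!·3! = 144.

144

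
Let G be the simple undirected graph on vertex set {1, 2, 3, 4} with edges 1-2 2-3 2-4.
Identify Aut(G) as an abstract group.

Vertex 2 has degree 3 and every other vertex has degree 1, so G is the star K_{1,3} with centre 2. Any automorphism fixes the centre and permutes the 3 leaves freely, so Aut(G) ≅ S_3 of order 3! = 6.

S_3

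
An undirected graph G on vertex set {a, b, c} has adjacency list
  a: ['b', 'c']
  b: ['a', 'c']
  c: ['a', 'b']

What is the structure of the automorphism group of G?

the symmetric group on 3 letters

All 3 vertices are pairwise adjacent: G = K_3. Every bijection on the vertex set is an automorphism of K_3; hence Aut(K_3) ≅ S_3, order 6.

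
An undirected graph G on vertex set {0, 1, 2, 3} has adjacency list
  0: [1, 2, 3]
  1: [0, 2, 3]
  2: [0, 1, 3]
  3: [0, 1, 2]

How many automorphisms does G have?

All 4 vertices are pairwise adjacent: G = K_4. Any permutation of the 4 vertices preserves K_4, so Aut(K_4) = S_4 of order 4! = 24.

24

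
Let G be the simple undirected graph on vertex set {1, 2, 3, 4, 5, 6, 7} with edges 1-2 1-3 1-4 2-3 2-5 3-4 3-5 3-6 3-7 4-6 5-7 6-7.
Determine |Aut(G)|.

12

Vertex 3 is the unique vertex of degree 6; the remaining 6 vertices each have degree 3 and induce a cycle, so G is the wheel on 7 vertices with hub 3. Every automorphism fixes the hub and acts on the rim 6-cycle, so Aut(G) ≅ Aut(C_6) = D_6 of order 12.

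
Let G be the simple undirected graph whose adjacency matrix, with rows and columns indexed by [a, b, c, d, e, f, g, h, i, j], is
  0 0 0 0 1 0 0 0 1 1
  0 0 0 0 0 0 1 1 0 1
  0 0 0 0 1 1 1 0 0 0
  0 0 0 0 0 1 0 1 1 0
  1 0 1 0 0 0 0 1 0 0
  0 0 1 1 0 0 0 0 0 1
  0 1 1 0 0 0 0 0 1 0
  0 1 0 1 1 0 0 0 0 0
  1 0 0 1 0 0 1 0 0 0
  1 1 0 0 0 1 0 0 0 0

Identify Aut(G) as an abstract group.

G is 3-regular on 10 vertices with no triangles and no 4-cycles (girth 5): this is the Petersen graph. Viewing the Petersen graph as the Kneser graph K(5,2) — vertices are 2-subsets of {1,…,5}, edges join disjoint pairs — its automorphisms are exactly the permutations of the 5-element set, so Aut ≅ S_5 of order 120.

the symmetric group S_5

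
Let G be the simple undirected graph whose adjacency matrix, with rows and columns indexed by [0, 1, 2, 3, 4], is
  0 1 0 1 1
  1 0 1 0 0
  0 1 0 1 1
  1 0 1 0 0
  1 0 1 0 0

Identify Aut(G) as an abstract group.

The vertices split by degree into {0, 2} (degree 3) and {1, 3, 4} (degree 2); every edge runs between the two parts, so G is the complete bipartite graph K_{2,3}. Automorphisms preserve the bipartition setwise (since the parts differ in size) and act as S_3 × S_2 within it; |Aut| = 12.

S_3 × S_2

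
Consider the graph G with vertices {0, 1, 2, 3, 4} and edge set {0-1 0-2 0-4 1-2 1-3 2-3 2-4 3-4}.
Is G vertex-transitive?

No

Vertex 2 is the only vertex of degree 4, so every automorphism fixes it; G is not vertex-transitive.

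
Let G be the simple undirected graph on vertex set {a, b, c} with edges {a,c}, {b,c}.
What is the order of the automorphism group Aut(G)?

2

The degree sequence is [1, 1, 2]; the two degree-1 vertices a and b are the ends of a path, so G = P_3. The only nontrivial automorphism of a path is the end-to-end reflection, so Aut(G) ≅ Z_2.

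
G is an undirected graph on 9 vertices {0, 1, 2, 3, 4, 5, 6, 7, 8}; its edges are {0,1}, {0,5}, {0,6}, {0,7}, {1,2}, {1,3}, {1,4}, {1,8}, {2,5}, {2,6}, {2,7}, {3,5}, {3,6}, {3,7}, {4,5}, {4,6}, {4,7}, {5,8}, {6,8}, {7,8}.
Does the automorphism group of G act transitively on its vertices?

No

Automorphisms preserve degree, but G has vertices of degree 4 and vertices of degree 5; no automorphism maps one to the other, so G is not vertex-transitive.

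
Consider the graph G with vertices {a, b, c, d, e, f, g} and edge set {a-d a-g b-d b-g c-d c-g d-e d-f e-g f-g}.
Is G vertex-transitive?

No

Automorphisms preserve degree, but G has vertices of degree 2 and vertices of degree 5; no automorphism maps one to the other, so G is not vertex-transitive.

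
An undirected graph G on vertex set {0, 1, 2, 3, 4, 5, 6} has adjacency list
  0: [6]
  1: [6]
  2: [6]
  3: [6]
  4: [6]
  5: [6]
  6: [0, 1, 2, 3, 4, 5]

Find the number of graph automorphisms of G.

Vertex 6 has degree 6 and every other vertex has degree 1, so G is the star K_{1,6} with centre 6. The 6 leaves are pairwise interchangeable while the centre is fixed, giving Aut(G) = S_6.

720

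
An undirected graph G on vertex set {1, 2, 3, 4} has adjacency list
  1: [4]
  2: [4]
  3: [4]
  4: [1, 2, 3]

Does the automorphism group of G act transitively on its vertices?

No

Vertex 4 is the only vertex of degree 3, so every automorphism fixes it; G is not vertex-transitive.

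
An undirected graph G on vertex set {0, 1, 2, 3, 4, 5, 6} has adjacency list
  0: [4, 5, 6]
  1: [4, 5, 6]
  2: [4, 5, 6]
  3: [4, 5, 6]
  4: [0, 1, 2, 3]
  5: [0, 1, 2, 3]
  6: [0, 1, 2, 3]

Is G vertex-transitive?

No

Automorphisms preserve degree, but G has vertices of degree 3 and vertices of degree 4; no automorphism maps one to the other, so G is not vertex-transitive.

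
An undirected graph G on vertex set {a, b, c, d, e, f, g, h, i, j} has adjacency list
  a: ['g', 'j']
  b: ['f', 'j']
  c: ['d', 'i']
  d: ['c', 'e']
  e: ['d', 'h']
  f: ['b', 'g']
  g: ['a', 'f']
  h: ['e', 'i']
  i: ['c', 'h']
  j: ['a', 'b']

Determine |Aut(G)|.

200

G has two connected components, {c, d, e, h, i} and {a, b, f, g, j}; each is 2-regular, so G = C_5 ⊔ C_5. Aut of a disjoint union of two copies of C_5 is the wreath product D_5 ≀ Z_2, of order 2·10² = 200.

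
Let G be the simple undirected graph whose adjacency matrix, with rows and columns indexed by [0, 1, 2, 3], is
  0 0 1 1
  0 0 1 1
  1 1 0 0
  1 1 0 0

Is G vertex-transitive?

Yes

G is 2-regular and bipartite with parts {0, 1} and {2, 3} (each part is independent and every cross-pair is an edge), so G = K_{2,2}. Each part can be permuted independently (S_2 × S_2) and the two equal-size parts can also be swapped, giving (S_2 × S_2) ⋊ Z_2 of order 2·(2!)² = 8. Under this action every vertex can be carried to every other, so G is vertex-transitive.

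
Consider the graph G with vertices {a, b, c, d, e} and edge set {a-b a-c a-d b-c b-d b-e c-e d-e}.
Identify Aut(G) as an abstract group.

Vertex b is the unique vertex of degree 4; the remaining 4 vertices each have degree 3 and induce a cycle, so G is the wheel on 5 vertices with hub b. Every automorphism fixes the hub and acts on the rim 4-cycle, so Aut(G) ≅ Aut(C_4) = D_4 of order 8.

D_4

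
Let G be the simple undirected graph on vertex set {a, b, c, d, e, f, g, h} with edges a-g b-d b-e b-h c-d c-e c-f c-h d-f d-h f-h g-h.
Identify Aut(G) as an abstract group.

Degrees alone do not determine every vertex (e.g. b and f both have degree 3), but their neighbour-degree multisets differ: N(b) has degrees [2, 4, 5] while N(f) has degrees [4, 4, 5]. Repeating this refinement separates all vertices, so the only automorphism is the identity.

{e}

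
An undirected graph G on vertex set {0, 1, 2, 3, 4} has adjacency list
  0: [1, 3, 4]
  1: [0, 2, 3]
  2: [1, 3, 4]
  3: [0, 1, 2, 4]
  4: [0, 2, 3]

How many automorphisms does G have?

Vertex 3 is the unique vertex of degree 4; the remaining 4 vertices each have degree 3 and induce a cycle, so G is the wheel on 5 vertices with hub 3. Every automorphism fixes the hub and acts on the rim 4-cycle, so Aut(G) ≅ Aut(C_4) = D_4 of order 8.

8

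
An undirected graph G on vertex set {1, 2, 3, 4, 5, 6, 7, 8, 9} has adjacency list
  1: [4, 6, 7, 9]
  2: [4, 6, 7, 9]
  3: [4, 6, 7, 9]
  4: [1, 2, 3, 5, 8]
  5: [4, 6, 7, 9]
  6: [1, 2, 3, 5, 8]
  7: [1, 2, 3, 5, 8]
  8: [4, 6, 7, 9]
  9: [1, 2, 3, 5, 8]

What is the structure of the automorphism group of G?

The vertices split by degree into {4, 6, 7, 9} (degree 5) and {1, 2, 3, 5, 8} (degree 4); every edge runs between the two parts, so G is the complete bipartite graph K_{4,5}. The parts have unequal sizes, so no automorphism swaps them; each part is permuted independently, giving S_4 × S_5 of order 4!·5! = 2880.

S_4 × S_5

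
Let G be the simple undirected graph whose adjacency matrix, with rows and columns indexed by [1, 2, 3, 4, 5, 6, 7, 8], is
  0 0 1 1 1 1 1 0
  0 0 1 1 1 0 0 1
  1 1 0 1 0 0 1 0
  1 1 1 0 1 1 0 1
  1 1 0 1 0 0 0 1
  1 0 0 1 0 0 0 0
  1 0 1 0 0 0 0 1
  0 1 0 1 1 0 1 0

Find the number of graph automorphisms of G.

1

Degrees alone do not determine every vertex (e.g. 2 and 3 both have degree 4), but their neighbour-degree multisets differ: N(2) has degrees [4, 4, 4, 6] while N(3) has degrees [3, 4, 5, 6]. Repeating this refinement separates all vertices, so the only automorphism is the identity.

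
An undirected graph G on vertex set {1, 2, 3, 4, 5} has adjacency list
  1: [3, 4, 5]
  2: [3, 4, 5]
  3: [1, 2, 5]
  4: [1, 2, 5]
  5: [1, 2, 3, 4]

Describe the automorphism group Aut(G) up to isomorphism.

the dihedral group of order 8

Vertex 5 is the unique vertex of degree 4; the remaining 4 vertices each have degree 3 and induce a cycle, so G is the wheel on 5 vertices with hub 5. With the hub fixed, the remaining symmetry is that of the rim cycle C_4, giving the dihedral group D_4.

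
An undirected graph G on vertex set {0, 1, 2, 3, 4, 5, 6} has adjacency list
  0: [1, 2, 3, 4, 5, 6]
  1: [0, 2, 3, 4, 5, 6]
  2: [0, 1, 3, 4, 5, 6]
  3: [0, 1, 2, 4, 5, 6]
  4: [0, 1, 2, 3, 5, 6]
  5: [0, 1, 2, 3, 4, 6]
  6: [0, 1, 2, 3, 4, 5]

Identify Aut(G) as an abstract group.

All 7 vertices are pairwise adjacent: G = K_7. Every bijection on the vertex set is an automorphism of K_7; hence Aut(K_7) ≅ S_7, order 5040.

S_7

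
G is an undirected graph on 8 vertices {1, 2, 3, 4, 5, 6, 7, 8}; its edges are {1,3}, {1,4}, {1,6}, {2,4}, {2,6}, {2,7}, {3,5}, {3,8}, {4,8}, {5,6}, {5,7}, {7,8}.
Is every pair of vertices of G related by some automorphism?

G is 3-regular and bipartite on 2^3 = 8 vertices with girth 4; it is the hypercube graph Q_3. The symmetry group of the 3-cube is the hyperoctahedral group B_3 = Z_2 ≀ S_3, of order 2^3·3! = 48. This group acts transitively on the 8 vertices.

Yes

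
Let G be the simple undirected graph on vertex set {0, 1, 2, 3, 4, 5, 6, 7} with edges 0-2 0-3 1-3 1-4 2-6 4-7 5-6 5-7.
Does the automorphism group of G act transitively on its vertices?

Yes

Every vertex has degree 2 and the graph is connected, so G is the 8-cycle C_8. The automorphisms of the 8-cycle are exactly the symmetries of a regular 8-gon: the dihedral group D_8, |D_8| = 16. This group acts transitively on the 8 vertices.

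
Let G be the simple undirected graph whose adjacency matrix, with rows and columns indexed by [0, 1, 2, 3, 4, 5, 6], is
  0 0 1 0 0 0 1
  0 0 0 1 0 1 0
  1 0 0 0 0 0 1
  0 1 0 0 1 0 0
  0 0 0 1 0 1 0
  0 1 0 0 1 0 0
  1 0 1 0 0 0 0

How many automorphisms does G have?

G has two connected components, {1, 3, 4, 5} and {0, 2, 6}; each is 2-regular, so G = C_4 ⊔ C_3. No automorphism exchanges components of different sizes, hence Aut(G) is the direct product D_4 × D_3, order 48.

48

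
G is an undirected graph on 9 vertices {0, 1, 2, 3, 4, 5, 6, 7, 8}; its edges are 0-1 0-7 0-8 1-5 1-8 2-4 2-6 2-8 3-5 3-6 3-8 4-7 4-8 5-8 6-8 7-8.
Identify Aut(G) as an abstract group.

D_8

Vertex 8 is the unique vertex of degree 8; the remaining 8 vertices each have degree 3 and induce a cycle, so G is the wheel on 9 vertices with hub 8. Every automorphism fixes the hub and acts on the rim 8-cycle, so Aut(G) ≅ Aut(C_8) = D_8 of order 16.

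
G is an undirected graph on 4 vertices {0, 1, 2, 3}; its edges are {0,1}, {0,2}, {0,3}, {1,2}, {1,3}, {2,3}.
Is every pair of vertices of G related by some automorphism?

Every vertex has degree 3, so G is the complete graph K_4. Every bijection on the vertex set is an automorphism of K_4; hence Aut(K_4) ≅ S_4, order 24. Under this action every vertex can be carried to every other, so G is vertex-transitive.

Yes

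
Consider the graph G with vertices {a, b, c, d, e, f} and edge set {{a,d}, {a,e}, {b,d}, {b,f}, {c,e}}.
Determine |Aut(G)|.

2

The degree sequence is [2, 2, 1, 2, 2, 1]; the two degree-1 vertices c and f are the ends of a path, so G = P_6. A path has exactly one nontrivial symmetry — reversal — giving Aut(G) of order 2.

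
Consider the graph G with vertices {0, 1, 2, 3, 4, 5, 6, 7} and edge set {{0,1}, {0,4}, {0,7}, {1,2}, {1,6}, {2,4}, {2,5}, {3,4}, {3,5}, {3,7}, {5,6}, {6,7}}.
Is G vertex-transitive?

Yes

G is 3-regular and bipartite on 2^3 = 8 vertices with girth 4; it is the hypercube graph Q_3. The symmetry group of the 3-cube is the hyperoctahedral group B_3 = Z_2 ≀ S_3, of order 2^3·3! = 48. Under this action every vertex can be carried to every other, so G is vertex-transitive.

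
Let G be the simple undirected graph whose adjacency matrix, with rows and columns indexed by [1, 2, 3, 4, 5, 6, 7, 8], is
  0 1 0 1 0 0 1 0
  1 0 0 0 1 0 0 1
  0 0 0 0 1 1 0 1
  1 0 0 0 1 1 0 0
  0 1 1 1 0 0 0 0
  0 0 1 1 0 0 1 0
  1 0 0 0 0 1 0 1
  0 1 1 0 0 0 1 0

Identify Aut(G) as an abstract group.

Z_2^3 ⋊ S_3

G is 3-regular and bipartite on 2^3 = 8 vertices with girth 4; it is the hypercube graph Q_3. Aut(Q_3) consists of the signed permutations of the 3 coordinate axes: 3! permutations times 2^3 sign flips, so |Aut| = 2^3·3! = 48.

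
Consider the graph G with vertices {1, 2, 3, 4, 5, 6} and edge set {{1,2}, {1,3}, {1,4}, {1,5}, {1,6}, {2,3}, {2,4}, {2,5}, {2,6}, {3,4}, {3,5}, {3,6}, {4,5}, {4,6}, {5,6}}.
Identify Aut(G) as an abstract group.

the symmetric group on 6 letters

Every vertex has degree 5, so G is the complete graph K_6. Any permutation of the 6 vertices preserves K_6, so Aut(K_6) = S_6 of order 6! = 720.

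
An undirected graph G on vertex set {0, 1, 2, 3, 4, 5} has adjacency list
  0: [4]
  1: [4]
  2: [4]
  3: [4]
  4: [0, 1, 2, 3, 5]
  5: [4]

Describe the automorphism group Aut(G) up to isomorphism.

Vertex 4 has degree 5 and every other vertex has degree 1, so G is the star K_{1,5} with centre 4. Any automorphism fixes the centre and permutes the 5 leaves freely, so Aut(G) ≅ S_5 of order 5! = 120.

S_5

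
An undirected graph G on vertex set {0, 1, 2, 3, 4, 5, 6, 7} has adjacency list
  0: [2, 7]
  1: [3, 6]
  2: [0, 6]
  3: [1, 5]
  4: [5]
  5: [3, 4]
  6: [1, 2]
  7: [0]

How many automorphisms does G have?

2

The degree sequence is [2, 2, 2, 2, 1, 2, 2, 1]; the two degree-1 vertices 4 and 7 are the ends of a path, so G = P_8. A path has exactly one nontrivial symmetry — reversal — giving Aut(G) of order 2.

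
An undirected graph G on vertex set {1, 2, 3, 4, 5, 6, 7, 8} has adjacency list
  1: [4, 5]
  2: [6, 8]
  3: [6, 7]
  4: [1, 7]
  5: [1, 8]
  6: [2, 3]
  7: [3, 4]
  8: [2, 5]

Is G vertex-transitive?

Yes

Every vertex has degree 2 and the graph is connected, so G is the 8-cycle C_8. The automorphisms of the 8-cycle are exactly the symmetries of a regular 8-gon: the dihedral group D_8, |D_8| = 16. Under this action every vertex can be carried to every other, so G is vertex-transitive.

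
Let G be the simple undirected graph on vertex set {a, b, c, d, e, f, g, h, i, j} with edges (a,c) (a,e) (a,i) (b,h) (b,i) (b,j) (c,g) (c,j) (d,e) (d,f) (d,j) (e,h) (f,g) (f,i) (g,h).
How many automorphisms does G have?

G is 3-regular on 10 vertices with no triangles and no 4-cycles (girth 5): this is the Petersen graph. It is a classical fact that the Petersen graph has automorphism group S_5 (order 120), arising from its description as the Kneser graph K(5,2).

120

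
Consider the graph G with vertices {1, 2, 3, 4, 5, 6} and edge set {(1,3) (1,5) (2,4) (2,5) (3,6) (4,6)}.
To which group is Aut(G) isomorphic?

Every vertex has degree 2 and the graph is connected, so G is the 6-cycle C_6. C_6 has 6 rotations and 6 reflections, so Aut(C_6) ≅ D_6 of order 12.

D_6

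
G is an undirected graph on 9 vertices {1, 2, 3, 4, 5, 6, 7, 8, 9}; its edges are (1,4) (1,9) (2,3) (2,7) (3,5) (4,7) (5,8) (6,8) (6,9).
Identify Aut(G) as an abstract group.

G is 2-regular and connected on 9 vertices, i.e. the cycle C_9. C_9 has 9 rotations and 9 reflections, so Aut(C_9) ≅ D_9 of order 18.

the dihedral group of order 18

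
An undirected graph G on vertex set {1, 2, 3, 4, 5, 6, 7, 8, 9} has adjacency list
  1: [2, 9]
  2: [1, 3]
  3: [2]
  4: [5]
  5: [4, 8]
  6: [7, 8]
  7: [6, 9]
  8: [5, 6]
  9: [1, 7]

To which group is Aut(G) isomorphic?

the cyclic group of order 2

The degree sequence is [2, 2, 1, 1, 2, 2, 2, 2, 2]; the two degree-1 vertices 3 and 4 are the ends of a path, so G = P_9. A path has exactly one nontrivial symmetry — reversal — giving Aut(G) of order 2.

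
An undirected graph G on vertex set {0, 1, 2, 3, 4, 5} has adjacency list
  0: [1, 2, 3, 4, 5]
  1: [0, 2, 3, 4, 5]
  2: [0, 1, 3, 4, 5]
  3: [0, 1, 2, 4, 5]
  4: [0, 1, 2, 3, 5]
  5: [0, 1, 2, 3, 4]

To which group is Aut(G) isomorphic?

Every vertex has degree 5, so G is the complete graph K_6. Every bijection on the vertex set is an automorphism of K_6; hence Aut(K_6) ≅ S_6, order 720.

the symmetric group on 6 letters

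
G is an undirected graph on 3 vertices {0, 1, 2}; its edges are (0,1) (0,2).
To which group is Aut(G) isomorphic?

the cyclic group of order 2

The degree sequence is [2, 1, 1]; the two degree-1 vertices 1 and 2 are the ends of a path, so G = P_3. The only nontrivial automorphism of a path is the end-to-end reflection, so Aut(G) ≅ Z_2.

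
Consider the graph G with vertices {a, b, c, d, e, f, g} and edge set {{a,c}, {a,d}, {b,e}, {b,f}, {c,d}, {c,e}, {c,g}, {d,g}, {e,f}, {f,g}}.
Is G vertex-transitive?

Vertex c is the only vertex of degree 4, so every automorphism fixes it; G is not vertex-transitive.

No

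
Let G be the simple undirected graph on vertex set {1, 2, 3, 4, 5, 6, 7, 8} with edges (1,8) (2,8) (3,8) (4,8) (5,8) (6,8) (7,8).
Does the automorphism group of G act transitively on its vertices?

Vertex 8 is the only vertex of degree 7, so every automorphism fixes it; G is not vertex-transitive.

No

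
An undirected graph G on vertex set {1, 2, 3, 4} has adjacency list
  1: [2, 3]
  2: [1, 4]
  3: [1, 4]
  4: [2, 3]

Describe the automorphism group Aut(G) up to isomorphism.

G is 2-regular and bipartite with parts {2, 3} and {1, 4} (each part is independent and every cross-pair is an edge), so G = K_{2,2}. Aut(K_{2,2}) is the wreath product S_2 ≀ Z_2: permute within each part, then optionally swap the parts; |Aut| = 2·(2!)² = 8.

S_2 ≀ Z_2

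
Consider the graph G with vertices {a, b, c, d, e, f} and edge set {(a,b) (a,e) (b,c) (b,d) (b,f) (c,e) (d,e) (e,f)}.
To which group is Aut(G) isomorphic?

S_4 × S_2

The vertices split by degree into {b, e} (degree 4) and {a, c, d, f} (degree 2); every edge runs between the two parts, so G is the complete bipartite graph K_{2,4}. Automorphisms preserve the bipartition setwise (since the parts differ in size) and act as S_4 × S_2 within it; |Aut| = 48.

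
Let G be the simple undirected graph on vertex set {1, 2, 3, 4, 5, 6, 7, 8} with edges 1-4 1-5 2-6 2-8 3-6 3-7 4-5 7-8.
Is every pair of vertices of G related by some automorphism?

G has two connected components, {2, 3, 6, 7, 8} and {1, 4, 5}; each is 2-regular, so G = C_5 ⊔ C_3. The orbit of 1 under Aut(G) is {1, 4, 5}, which does not contain 2, so G is not vertex-transitive.

No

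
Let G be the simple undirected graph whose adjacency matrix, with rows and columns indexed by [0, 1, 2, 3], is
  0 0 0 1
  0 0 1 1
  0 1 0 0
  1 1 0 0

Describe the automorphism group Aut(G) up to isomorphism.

C_2

The degree sequence is [1, 2, 1, 2]; the two degree-1 vertices 0 and 2 are the ends of a path, so G = P_4. A path has exactly one nontrivial symmetry — reversal — giving Aut(G) of order 2.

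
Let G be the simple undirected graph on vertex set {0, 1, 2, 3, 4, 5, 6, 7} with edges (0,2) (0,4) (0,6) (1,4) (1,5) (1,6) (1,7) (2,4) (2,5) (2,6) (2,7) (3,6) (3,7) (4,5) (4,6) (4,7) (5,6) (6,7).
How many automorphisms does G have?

The degree sequence is [3, 4, 5, 2, 6, 4, 7, 5]. Checking the degree-preserving permutations of the vertex set shows that none except the identity preserves every edge, so Aut(G) is trivial.

1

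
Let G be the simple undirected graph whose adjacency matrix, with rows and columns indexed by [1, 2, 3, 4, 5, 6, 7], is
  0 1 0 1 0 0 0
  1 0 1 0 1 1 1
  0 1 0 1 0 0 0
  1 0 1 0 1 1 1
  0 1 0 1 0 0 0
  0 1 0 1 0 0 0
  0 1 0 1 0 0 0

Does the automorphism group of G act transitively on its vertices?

No

Automorphisms preserve degree, but G has vertices of degree 2 and vertices of degree 5; no automorphism maps one to the other, so G is not vertex-transitive.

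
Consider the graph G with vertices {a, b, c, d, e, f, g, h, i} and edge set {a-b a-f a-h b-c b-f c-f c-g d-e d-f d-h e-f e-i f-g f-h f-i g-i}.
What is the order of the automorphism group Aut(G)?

Vertex f is the unique vertex of degree 8; the remaining 8 vertices each have degree 3 and induce a cycle, so G is the wheel on 9 vertices with hub f. With the hub fixed, the remaining symmetry is that of the rim cycle C_8, giving the dihedral group D_8.

16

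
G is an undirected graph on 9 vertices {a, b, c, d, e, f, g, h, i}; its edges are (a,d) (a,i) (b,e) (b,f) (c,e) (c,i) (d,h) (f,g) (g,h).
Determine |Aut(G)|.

Every vertex has degree 2 and the graph is connected, so G is the 9-cycle C_9. The automorphisms of the 9-cycle are exactly the symmetries of a regular 9-gon: the dihedral group D_9, |D_9| = 18.

18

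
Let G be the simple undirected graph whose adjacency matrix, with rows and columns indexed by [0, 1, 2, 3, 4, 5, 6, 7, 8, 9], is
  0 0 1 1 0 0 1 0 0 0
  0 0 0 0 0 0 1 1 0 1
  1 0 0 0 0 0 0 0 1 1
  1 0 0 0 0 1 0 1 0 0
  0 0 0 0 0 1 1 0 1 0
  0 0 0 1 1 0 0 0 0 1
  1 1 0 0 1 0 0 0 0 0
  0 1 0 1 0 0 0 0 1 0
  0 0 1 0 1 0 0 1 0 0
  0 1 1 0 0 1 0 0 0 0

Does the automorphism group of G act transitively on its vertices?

Yes

G is 3-regular on 10 vertices with no triangles and no 4-cycles (girth 5): this is the Petersen graph. Viewing the Petersen graph as the Kneser graph K(5,2) — vertices are 2-subsets of {1,…,5}, edges join disjoint pairs — its automorphisms are exactly the permutations of the 5-element set, so Aut ≅ S_5 of order 120. This group acts transitively on the 10 vertices.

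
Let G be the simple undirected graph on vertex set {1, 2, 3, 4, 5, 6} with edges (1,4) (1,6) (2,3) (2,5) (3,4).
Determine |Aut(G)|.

The degree sequence is [2, 2, 2, 2, 1, 1]; the two degree-1 vertices 5 and 6 are the ends of a path, so G = P_6. A path has exactly one nontrivial symmetry — reversal — giving Aut(G) of order 2.

2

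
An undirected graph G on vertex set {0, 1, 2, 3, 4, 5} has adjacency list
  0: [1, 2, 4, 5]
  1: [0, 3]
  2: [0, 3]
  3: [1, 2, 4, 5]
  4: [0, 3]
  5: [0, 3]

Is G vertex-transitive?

Automorphisms preserve degree, but G has vertices of degree 2 and vertices of degree 4; no automorphism maps one to the other, so G is not vertex-transitive.

No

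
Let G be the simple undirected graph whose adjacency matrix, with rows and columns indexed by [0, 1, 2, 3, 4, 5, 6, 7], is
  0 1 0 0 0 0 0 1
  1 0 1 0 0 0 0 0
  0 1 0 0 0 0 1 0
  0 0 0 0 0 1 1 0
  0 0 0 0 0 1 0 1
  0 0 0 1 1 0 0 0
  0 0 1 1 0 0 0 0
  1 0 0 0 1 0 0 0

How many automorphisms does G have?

16

G is 2-regular and connected on 8 vertices, i.e. the cycle C_8. The automorphisms of the 8-cycle are exactly the symmetries of a regular 8-gon: the dihedral group D_8, |D_8| = 16.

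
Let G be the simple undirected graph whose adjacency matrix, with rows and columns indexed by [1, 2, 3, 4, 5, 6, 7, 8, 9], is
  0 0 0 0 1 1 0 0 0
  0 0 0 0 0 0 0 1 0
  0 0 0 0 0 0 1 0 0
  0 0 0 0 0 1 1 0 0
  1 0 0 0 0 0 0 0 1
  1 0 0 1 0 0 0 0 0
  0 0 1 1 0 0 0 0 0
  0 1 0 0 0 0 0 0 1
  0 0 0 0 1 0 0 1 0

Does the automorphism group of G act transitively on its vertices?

Automorphisms preserve degree, but G has vertices of degree 1 and vertices of degree 2; no automorphism maps one to the other, so G is not vertex-transitive.

No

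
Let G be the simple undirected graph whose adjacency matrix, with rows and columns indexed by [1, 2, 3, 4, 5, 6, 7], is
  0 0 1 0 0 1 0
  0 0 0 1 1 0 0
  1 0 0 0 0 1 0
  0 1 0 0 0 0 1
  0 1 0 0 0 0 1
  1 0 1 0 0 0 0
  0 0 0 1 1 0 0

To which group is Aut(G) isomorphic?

D_3 × D_4

G has two connected components, {2, 4, 5, 7} and {1, 3, 6}; each is 2-regular, so G = C_4 ⊔ C_3. No automorphism exchanges components of different sizes, hence Aut(G) is the direct product D_3 × D_4, order 48.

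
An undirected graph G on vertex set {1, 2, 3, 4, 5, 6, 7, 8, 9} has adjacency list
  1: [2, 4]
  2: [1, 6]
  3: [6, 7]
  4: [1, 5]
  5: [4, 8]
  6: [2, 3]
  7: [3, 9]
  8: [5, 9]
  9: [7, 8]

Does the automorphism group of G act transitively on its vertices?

Yes

G is 2-regular and connected on 9 vertices, i.e. the cycle C_9. C_9 has 9 rotations and 9 reflections, so Aut(C_9) ≅ D_9 of order 18. This group acts transitively on the 9 vertices.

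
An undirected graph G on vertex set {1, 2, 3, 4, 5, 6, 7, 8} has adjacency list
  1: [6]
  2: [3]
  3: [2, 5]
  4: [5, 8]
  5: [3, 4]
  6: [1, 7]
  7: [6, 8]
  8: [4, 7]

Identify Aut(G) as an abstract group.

Z_2

The degree sequence is [1, 1, 2, 2, 2, 2, 2, 2]; the two degree-1 vertices 1 and 2 are the ends of a path, so G = P_8. The only nontrivial automorphism of a path is the end-to-end reflection, so Aut(G) ≅ Z_2.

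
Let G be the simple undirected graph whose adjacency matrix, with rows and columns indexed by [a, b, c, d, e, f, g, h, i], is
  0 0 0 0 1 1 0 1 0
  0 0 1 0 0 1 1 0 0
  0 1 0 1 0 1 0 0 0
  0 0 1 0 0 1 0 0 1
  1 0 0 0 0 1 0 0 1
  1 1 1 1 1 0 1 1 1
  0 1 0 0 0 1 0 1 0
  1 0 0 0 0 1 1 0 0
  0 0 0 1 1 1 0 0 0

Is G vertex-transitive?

Vertex f is the only vertex of degree 8, so every automorphism fixes it; G is not vertex-transitive.

No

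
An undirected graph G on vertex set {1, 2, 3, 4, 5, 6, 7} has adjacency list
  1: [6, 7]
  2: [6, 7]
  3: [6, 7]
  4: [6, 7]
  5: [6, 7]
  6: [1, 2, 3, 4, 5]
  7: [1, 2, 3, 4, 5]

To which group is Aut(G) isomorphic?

The vertices split by degree into {6, 7} (degree 5) and {1, 2, 3, 4, 5} (degree 2); every edge runs between the two parts, so G is the complete bipartite graph K_{2,5}. Automorphisms preserve the bipartition setwise (since the parts differ in size) and act as S_5 × S_2 within it; |Aut| = 240.

S_5 × S_2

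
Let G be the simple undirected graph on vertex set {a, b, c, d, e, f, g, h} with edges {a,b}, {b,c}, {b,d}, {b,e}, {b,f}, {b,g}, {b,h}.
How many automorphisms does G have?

Vertex b has degree 7 and every other vertex has degree 1, so G is the star K_{1,7} with centre b. Any automorphism fixes the centre and permutes the 7 leaves freely, so Aut(G) ≅ S_7 of order 7! = 5040.

5040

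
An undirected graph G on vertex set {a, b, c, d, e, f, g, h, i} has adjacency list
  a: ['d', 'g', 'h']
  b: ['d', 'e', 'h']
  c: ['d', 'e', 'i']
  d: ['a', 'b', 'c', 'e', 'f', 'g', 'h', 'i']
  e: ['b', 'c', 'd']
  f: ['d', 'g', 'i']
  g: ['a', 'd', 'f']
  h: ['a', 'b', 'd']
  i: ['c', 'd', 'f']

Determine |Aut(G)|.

Vertex d is the unique vertex of degree 8; the remaining 8 vertices each have degree 3 and induce a cycle, so G is the wheel on 9 vertices with hub d. With the hub fixed, the remaining symmetry is that of the rim cycle C_8, giving the dihedral group D_8.

16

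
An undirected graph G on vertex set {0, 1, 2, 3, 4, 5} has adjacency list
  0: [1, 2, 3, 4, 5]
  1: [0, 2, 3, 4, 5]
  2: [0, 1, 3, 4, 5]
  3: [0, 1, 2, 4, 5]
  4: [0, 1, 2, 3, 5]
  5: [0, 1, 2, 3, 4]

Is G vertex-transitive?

All 6 vertices are pairwise adjacent: G = K_6. Every bijection on the vertex set is an automorphism of K_6; hence Aut(K_6) ≅ S_6, order 720. This group acts transitively on the 6 vertices.

Yes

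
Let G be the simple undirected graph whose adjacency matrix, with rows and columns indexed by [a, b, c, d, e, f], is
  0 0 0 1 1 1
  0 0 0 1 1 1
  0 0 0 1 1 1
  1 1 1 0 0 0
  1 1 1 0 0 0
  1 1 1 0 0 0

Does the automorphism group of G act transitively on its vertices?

G is 3-regular and bipartite with parts {a, b, c} and {d, e, f} (each part is independent and every cross-pair is an edge), so G = K_{3,3}. Each part can be permuted independently (S_3 × S_3) and the two equal-size parts can also be swapped, giving (S_3 × S_3) ⋊ Z_2 of order 2·(3!)² = 72. Under this action every vertex can be carried to every other, so G is vertex-transitive.

Yes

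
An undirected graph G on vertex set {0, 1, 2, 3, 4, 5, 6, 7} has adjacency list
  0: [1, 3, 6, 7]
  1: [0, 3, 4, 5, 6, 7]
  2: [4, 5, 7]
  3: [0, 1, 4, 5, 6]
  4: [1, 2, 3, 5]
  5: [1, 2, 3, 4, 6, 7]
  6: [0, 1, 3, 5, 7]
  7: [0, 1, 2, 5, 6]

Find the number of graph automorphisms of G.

Degrees alone do not determine every vertex (e.g. 0 and 4 both have degree 4), but their neighbour-degree multisets differ: N(0) has degrees [5, 5, 5, 6] while N(4) has degrees [3, 5, 6, 6]. Repeating this refinement separates all vertices, so the only automorphism is the identity.

1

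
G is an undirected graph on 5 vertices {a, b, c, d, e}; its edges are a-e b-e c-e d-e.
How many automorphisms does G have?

24

Vertex e has degree 4 and every other vertex has degree 1, so G is the star K_{1,4} with centre e. The 4 leaves are pairwise interchangeable while the centre is fixed, giving Aut(G) = S_4.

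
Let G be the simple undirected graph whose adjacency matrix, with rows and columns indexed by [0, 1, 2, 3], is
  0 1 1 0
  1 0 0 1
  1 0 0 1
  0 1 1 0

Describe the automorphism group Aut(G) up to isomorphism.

G is 2-regular and bipartite on 2^2 = 4 vertices with girth 4; it is the hypercube graph Q_2. Aut(Q_2) consists of the signed permutations of the 2 coordinate axes: 2! permutations times 2^2 sign flips, so |Aut| = 2^2·2! = 8.

the hyperoctahedral group B_2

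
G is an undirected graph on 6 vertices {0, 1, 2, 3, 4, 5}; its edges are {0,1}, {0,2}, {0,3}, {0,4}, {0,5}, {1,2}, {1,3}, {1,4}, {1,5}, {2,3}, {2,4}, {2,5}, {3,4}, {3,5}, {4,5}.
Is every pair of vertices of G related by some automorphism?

Yes

Every vertex has degree 5, so G is the complete graph K_6. Any permutation of the 6 vertices preserves K_6, so Aut(K_6) = S_6 of order 6! = 720. This group acts transitively on the 6 vertices.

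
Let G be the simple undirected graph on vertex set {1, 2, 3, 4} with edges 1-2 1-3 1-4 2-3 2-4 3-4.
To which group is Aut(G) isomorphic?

S_4

Every vertex has degree 3, so G is the complete graph K_4. Any permutation of the 4 vertices preserves K_4, so Aut(K_4) = S_4 of order 4! = 24.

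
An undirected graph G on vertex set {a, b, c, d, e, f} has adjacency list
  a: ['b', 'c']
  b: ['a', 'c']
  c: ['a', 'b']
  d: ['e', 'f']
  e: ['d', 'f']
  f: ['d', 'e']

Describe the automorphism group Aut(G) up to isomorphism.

(D_3 × D_3) ⋊ Z_2

G has two connected components, {a, b, c} and {d, e, f}; each is 2-regular, so G = C_3 ⊔ C_3. Aut of a disjoint union of two copies of C_3 is the wreath product D_3 ≀ Z_2, of order 2·6² = 72.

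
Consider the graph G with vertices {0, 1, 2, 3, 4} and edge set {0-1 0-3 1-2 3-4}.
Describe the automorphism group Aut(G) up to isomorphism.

the cyclic group of order 2

The degree sequence is [2, 2, 1, 2, 1]; the two degree-1 vertices 2 and 4 are the ends of a path, so G = P_5. The only nontrivial automorphism of a path is the end-to-end reflection, so Aut(G) ≅ Z_2.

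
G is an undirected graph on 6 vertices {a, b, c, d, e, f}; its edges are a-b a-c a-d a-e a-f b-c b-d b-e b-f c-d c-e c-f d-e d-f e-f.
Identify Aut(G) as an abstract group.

Every vertex has degree 5, so G is the complete graph K_6. Any permutation of the 6 vertices preserves K_6, so Aut(K_6) = S_6 of order 6! = 720.

the symmetric group on 6 letters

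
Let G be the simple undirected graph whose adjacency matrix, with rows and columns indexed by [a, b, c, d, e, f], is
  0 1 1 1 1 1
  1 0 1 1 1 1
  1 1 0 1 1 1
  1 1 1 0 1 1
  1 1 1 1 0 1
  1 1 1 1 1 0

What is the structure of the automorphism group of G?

All 6 vertices are pairwise adjacent: G = K_6. Every bijection on the vertex set is an automorphism of K_6; hence Aut(K_6) ≅ S_6, order 720.

S_6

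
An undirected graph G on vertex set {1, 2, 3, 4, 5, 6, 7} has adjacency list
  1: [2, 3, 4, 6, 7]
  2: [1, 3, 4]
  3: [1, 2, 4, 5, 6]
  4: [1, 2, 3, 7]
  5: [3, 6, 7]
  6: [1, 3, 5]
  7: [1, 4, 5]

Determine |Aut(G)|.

The degree sequence is [5, 3, 5, 4, 3, 3, 3]. Checking the degree-preserving permutations of the vertex set shows that none except the identity preserves every edge, so Aut(G) is trivial.

1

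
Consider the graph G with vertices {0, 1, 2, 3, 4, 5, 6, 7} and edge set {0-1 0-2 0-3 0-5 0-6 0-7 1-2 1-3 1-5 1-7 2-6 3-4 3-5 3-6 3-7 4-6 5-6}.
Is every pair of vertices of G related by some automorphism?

No

Vertex 4 is the only vertex of degree 2, so every automorphism fixes it; G is not vertex-transitive.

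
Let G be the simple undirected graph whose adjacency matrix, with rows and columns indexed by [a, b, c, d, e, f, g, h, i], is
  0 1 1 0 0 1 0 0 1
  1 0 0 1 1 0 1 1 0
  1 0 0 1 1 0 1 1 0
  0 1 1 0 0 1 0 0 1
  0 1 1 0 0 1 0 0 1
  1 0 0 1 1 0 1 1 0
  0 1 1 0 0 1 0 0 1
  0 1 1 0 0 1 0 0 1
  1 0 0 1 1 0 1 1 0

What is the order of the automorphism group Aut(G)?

The vertices split by degree into {b, c, f, i} (degree 5) and {a, d, e, g, h} (degree 4); every edge runs between the two parts, so G is the complete bipartite graph K_{4,5}. The parts have unequal sizes, so no automorphism swaps them; each part is permuted independently, giving S_4 × S_5 of order 4!·5! = 2880.

2880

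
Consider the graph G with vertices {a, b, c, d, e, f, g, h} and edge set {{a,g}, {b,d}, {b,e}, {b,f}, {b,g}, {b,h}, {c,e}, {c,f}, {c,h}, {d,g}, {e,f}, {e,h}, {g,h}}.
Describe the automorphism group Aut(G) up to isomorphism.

Degrees alone do not determine every vertex (e.g. c and f both have degree 3), but their neighbour-degree multisets differ: N(c) has degrees [3, 4, 4] while N(f) has degrees [3, 4, 5]. Repeating this refinement separates all vertices, so the only automorphism is the identity.

{e}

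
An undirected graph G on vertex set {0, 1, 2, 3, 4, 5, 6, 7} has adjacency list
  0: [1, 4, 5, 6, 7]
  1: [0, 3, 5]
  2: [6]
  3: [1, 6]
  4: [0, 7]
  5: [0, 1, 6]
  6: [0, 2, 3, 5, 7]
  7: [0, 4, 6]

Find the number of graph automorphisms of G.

The degree sequence is [5, 3, 1, 2, 2, 3, 5, 3]. Checking the degree-preserving permutations of the vertex set shows that none except the identity preserves every edge, so Aut(G) is trivial.

1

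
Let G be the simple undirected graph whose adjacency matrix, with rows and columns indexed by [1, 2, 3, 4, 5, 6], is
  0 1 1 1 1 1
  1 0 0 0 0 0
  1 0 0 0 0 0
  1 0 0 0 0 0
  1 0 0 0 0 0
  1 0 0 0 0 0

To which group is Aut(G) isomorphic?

S_5

Vertex 1 has degree 5 and every other vertex has degree 1, so G is the star K_{1,5} with centre 1. Any automorphism fixes the centre and permutes the 5 leaves freely, so Aut(G) ≅ S_5 of order 5! = 120.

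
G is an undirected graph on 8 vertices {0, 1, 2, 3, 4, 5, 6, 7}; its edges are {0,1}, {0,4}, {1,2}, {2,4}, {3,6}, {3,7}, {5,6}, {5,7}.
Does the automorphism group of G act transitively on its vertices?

G has two connected components, {0, 1, 2, 4} and {3, 5, 6, 7}; each is 2-regular, so G = C_4 ⊔ C_4. With two isomorphic components, Aut(G) = Aut(C_4) ≀ S_2 = (D_4 × D_4) ⋊ Z_2: permute each cycle by D_4, then optionally swap the two cycles. Order 2·(2·4)² = 128. Under this action every vertex can be carried to every other, so G is vertex-transitive.

Yes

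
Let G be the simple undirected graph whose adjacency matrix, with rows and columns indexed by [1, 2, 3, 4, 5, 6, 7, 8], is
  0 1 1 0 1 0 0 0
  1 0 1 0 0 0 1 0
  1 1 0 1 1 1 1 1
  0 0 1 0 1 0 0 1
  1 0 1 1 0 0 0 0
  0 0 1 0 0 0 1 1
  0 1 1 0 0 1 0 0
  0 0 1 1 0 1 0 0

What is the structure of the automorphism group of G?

Vertex 3 is the unique vertex of degree 7; the remaining 7 vertices each have degree 3 and induce a cycle, so G is the wheel on 8 vertices with hub 3. With the hub fixed, the remaining symmetry is that of the rim cycle C_7, giving the dihedral group D_7.

D_7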